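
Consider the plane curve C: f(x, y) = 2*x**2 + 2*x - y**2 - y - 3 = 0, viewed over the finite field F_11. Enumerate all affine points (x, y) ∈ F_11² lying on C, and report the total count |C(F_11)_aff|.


Affine F_11-points: {(0, 5), (1, 3), (1, 7), (2, 4), (2, 6), (5, 1), (5, 9), (8, 4), (8, 6), (9, 3), (9, 7), (10, 5)}; count = 12.

For each of the 121 pairs (x, y) ∈ F_11², evaluate f(x, y) mod 11. Record the zeros.
  x = 0: [0↦8, 1↦6, 2↦2, 3↦7, 4↦10, 5↦0, 6↦10, 7↦7, 8↦2, 9↦6, 10↦8]  zeros at y ∈ {5}
  x = 1: [0↦1, 1↦10, 2↦6, 3↦0, 4↦3, 5↦4, 6↦3, 7↦0, 8↦6, 9↦10, 10↦1]  zeros at y ∈ {3, 7}
  x = 2: [0↦9, 1↦7, 2↦3, 3↦8, 4↦0, 5↦1, 6↦0, 7↦8, 8↦3, 9↦7, 10↦9]  zeros at y ∈ {4, 6}
  x = 3: [0↦10, 1↦8, 2↦4, 3↦9, 4↦1, 5↦2, 6↦1, 7↦9, 8↦4, 9↦8, 10↦10]  zeros at y ∈ ∅
  x = 4: [0↦4, 1↦2, 2↦9, 3↦3, 4↦6, 5↦7, 6↦6, 7↦3, 8↦9, 9↦2, 10↦4]  zeros at y ∈ ∅
  x = 5: [0↦2, 1↦0, 2↦7, 3↦1, 4↦4, 5↦5, 6↦4, 7↦1, 8↦7, 9↦0, 10↦2]  zeros at y ∈ {1, 9}
  x = 6: [0↦4, 1↦2, 2↦9, 3↦3, 4↦6, 5↦7, 6↦6, 7↦3, 8↦9, 9↦2, 10↦4]  zeros at y ∈ ∅
  x = 7: [0↦10, 1↦8, 2↦4, 3↦9, 4↦1, 5↦2, 6↦1, 7↦9, 8↦4, 9↦8, 10↦10]  zeros at y ∈ ∅
  x = 8: [0↦9, 1↦7, 2↦3, 3↦8, 4↦0, 5↦1, 6↦0, 7↦8, 8↦3, 9↦7, 10↦9]  zeros at y ∈ {4, 6}
  x = 9: [0↦1, 1↦10, 2↦6, 3↦0, 4↦3, 5↦4, 6↦3, 7↦0, 8↦6, 9↦10, 10↦1]  zeros at y ∈ {3, 7}
  x = 10: [0↦8, 1↦6, 2↦2, 3↦7, 4↦10, 5↦0, 6↦10, 7↦7, 8↦2, 9↦6, 10↦8]  zeros at y ∈ {5}
Collecting zeros: affine points = {(0, 5), (1, 3), (1, 7), (2, 4), (2, 6), (5, 1), (5, 9), (8, 4), (8, 6), (9, 3), (9, 7), (10, 5)}.
Total count |C(F_11)_aff| = 12.


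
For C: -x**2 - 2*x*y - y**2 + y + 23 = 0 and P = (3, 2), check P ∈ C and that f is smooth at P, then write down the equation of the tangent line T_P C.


Tangent line at P: -10*x - 9*y + 48 = 0.

Step 1: f(3, 2) = 0, so P lies on C.
Step 2: partial derivatives
  f_x(x, y) = -2*x - 2*y, f_y(x, y) = -2*x - 2*y + 1.
  f_x(P) = -10, f_y(P) = -9 (gradient nonzero, so P is smooth).
Step 3: tangent line at P: -10·(x − 3) + -9·(y − 2) = 0.
Expanding: -10*x - 9*y + 48 = 0.


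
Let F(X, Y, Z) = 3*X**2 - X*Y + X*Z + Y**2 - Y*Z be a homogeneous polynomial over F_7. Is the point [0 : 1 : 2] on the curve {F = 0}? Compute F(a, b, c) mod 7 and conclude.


F(0,1,2) ≡ 6 (mod 7); P is NOT on the curve.

Evaluate F(0, 1, 2) term-by-term (mod 7).
  3*X**2 ↦ 3·0·1·1 = 0
  -X*Y ↦ -1·0·1·1 = 0
  X*Z ↦ 1·0·1·2 = 0
  Y**2 ↦ 1·1·1·1 = 1
  -Y*Z ↦ -1·1·1·2 = -2
Sum: F(0, 1, 2) = (0) + (0) + (0) + (1) + (-2) = -1.
Reducing mod 7: -1 ≡ 6 (mod 7).
Since F(a, b, c) ≡ 6 ≠ 0 (mod 7), P does NOT lie on the curve.


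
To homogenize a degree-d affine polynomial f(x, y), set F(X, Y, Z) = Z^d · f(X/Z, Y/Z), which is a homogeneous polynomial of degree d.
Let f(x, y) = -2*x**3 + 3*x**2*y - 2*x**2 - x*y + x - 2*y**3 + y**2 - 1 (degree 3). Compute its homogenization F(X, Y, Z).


F(X, Y, Z) = -2*X**3 + 3*X**2*Y - 2*X**2*Z - X*Y*Z + X*Z**2 - 2*Y**3 + Y**2*Z - Z**3

deg(f) = 3.
Substitute x = X/Z, y = Y/Z into f, then multiply by Z^3.
  monomial -2·x^3·y^0 ↦ -2·X^3·Y^0·Z^0.
  monomial 3·x^2·y^1 ↦ 3·X^2·Y^1·Z^0.
  monomial -2·x^2·y^0 ↦ -2·X^2·Y^0·Z^1.
  monomial -1·x^1·y^1 ↦ -1·X^1·Y^1·Z^1.
  monomial 1·x^1·y^0 ↦ 1·X^1·Y^0·Z^2.
  monomial -2·x^0·y^3 ↦ -2·X^0·Y^3·Z^0.
  monomial 1·x^0·y^2 ↦ 1·X^0·Y^2·Z^1.
  monomial -1·x^0·y^0 ↦ -1·X^0·Y^0·Z^3.
Collecting: F(X, Y, Z) = -2*X**3 + 3*X**2*Y - 2*X**2*Z - X*Y*Z + X*Z**2 - 2*Y**3 + Y**2*Z - Z**3.


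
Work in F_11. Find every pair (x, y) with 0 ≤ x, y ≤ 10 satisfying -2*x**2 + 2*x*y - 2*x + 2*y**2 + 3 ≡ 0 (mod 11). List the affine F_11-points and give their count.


Affine F_11-points: {(0, 2), (0, 9), (1, 2), (1, 8), (2, 10), (6, 8), (7, 5), (7, 10), (8, 5), (8, 9)}; count = 10.

For each of the 121 pairs (x, y) ∈ F_11², evaluate f(x, y) mod 11. Record the zeros.
  x = 0: [0↦3, 1↦5, 2↦0, 3↦10, 4↦2, 5↦9, 6↦9, 7↦2, 8↦10, 9↦0, 10↦5]  zeros at y ∈ {2, 9}
  x = 1: [0↦10, 1↦3, 2↦0, 3↦1, 4↦6, 5↦4, 6↦6, 7↦1, 8↦0, 9↦3, 10↦10]  zeros at y ∈ {2, 8}
  x = 2: [0↦2, 1↦8, 2↦7, 3↦10, 4↦6, 5↦6, 6↦10, 7↦7, 8↦8, 9↦2, 10↦0]  zeros at y ∈ {10}
  x = 3: [0↦1, 1↦9, 2↦10, 3↦4, 4↦2, 5↦4, 6↦10, 7↦9, 8↦1, 9↦8, 10↦8]  zeros at y ∈ ∅
  x = 4: [0↦7, 1↦6, 2↦9, 3↦5, 4↦5, 5↦9, 6↦6, 7↦7, 8↦1, 9↦10, 10↦1]  zeros at y ∈ ∅
  x = 5: [0↦9, 1↦10, 2↦4, 3↦2, 4↦4, 5↦10, 6↦9, 7↦1, 8↦8, 9↦8, 10↦1]  zeros at y ∈ ∅
  x = 6: [0↦7, 1↦10, 2↦6, 3↦6, 4↦10, 5↦7, 6↦8, 7↦2, 8↦0, 9↦2, 10↦8]  zeros at y ∈ {8}
  x = 7: [0↦1, 1↦6, 2↦4, 3↦6, 4↦1, 5↦0, 6↦3, 7↦10, 8↦10, 9↦3, 10↦0]  zeros at y ∈ {5, 10}
  x = 8: [0↦2, 1↦9, 2↦9, 3↦2, 4↦10, 5↦0, 6↦5, 7↦3, 8↦5, 9↦0, 10↦10]  zeros at y ∈ {5, 9}
  x = 9: [0↦10, 1↦8, 2↦10, 3↦5, 4↦4, 5↦7, 6↦3, 7↦3, 8↦7, 9↦4, 10↦5]  zeros at y ∈ ∅
  x = 10: [0↦3, 1↦3, 2↦7, 3↦4, 4↦5, 5↦10, 6↦8, 7↦10, 8↦5, 9↦4, 10↦7]  zeros at y ∈ ∅
Collecting zeros: affine points = {(0, 2), (0, 9), (1, 2), (1, 8), (2, 10), (6, 8), (7, 5), (7, 10), (8, 5), (8, 9)}.
Total count |C(F_11)_aff| = 10.


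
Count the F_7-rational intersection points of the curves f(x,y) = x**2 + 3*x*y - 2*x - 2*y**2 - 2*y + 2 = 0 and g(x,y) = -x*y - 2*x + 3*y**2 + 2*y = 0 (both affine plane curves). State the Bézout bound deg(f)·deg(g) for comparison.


Common zeros: {(1, 3)}; count = 1; Bézout bound = 4.

deg(f) = 2, deg(g) = 2, so Bézout bound = 4.
Scan x ∈ F_7. For each x, list the y ∈ F_7 with f(x, y) ≡ 0 and those with g(x, y) ≡ 0 (mod 7); the common zeros in that column are the intersection.
  x = 0: f ≡ 0 at y ∈ ∅; g ≡ 0 at y ∈ {0, 4}; common: ∅.
  x = 1: f ≡ 0 at y ∈ {1, 3}; g ≡ 0 at y ∈ {3, 6}; common: {3}.
  x = 2: f ≡ 0 at y ∈ {4, 5}; g ≡ 0 at y ∈ ∅; common: ∅.
  x = 3: f ≡ 0 at y ∈ ∅; g ≡ 0 at y ∈ ∅; common: ∅.
  x = 4: f ≡ 0 at y ∈ ∅; g ≡ 0 at y ∈ {1, 2}; common: ∅.
  x = 5: f ≡ 0 at y ∈ {1, 2}; g ≡ 0 at y ∈ ∅; common: ∅.
  x = 6: f ≡ 0 at y ∈ {3, 5}; g ≡ 0 at y ∈ ∅; common: ∅.
Collecting: common zeros = {(1, 3)}, so the count is 1.
Comparison with the Bézout bound: 1 ≤ 4 = deg(f)·deg(g), as expected for curves with no common component (the affine F_7-count falls short of the bound because intersections may lie at infinity, over extension fields, or carry multiplicity).


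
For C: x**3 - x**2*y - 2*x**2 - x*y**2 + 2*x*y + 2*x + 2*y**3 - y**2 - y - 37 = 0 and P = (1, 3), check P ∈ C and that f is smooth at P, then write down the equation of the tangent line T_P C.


Tangent line at P: -8*x + 42*y - 118 = 0.

Step 1: f(1, 3) = 0, so P lies on C.
Step 2: partial derivatives
  f_x(x, y) = 3*x**2 - 2*x*y - 4*x - y**2 + 2*y + 2, f_y(x, y) = -x**2 - 2*x*y + 2*x + 6*y**2 - 2*y - 1.
  f_x(P) = -8, f_y(P) = 42 (gradient nonzero, so P is smooth).
Step 3: tangent line at P: -8·(x − 1) + 42·(y − 3) = 0.
Expanding: -8*x + 42*y - 118 = 0.


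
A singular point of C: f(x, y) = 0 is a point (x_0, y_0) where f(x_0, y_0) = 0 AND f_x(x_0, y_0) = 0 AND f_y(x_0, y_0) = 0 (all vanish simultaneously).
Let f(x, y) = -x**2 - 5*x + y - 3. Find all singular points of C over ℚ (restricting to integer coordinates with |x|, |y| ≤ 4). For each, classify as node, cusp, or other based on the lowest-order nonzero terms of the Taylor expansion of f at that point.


No singular points in the scanned grid; C is smooth there.

Compute partial derivatives:
  f_x = -2*x - 5.
  f_y = 1.
f_y = 1 is a nonzero constant, so f_y never vanishes: no point (x, y) can satisfy f = f_x = f_y = 0. In particular no (x, y) ∈ {−4, ..., 4}² is singular; the curve is smooth.


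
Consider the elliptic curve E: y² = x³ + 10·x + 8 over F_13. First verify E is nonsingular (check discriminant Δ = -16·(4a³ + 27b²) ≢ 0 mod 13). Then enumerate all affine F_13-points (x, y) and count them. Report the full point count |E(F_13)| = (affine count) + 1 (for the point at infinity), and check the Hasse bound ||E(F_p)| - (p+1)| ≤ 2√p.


Affine points = {(2, 6), (2, 7), (3, 0), (5, 1), (5, 12), (10, 4), (10, 9), (12, 6), (12, 7)}; affine count = 9; |E(F_13)| = 10.

Discriminant check: Δ ∝ 4a³ + 27b² = 4·10³ + 27·8² = 4·1000 + 27·64 ≡ 8 (mod 13). Nonzero ⇒ E is nonsingular.
For each x ∈ F_13, compute rhs = x³ + 10·x + 8 mod 13, then count y ∈ F_13 with y² ≡ rhs.
  x = 0: rhs = 8, matching y values: none (0 points).
  x = 1: rhs = 6, matching y values: none (0 points).
  x = 2: rhs = 10, matching y values: 6, 7 (2 points).
  x = 3: rhs = 0, matching y values: 0 (1 points).
  x = 4: rhs = 8, matching y values: none (0 points).
  x = 5: rhs = 1, matching y values: 1, 12 (2 points).
  x = 6: rhs = 11, matching y values: none (0 points).
  x = 7: rhs = 5, matching y values: none (0 points).
  x = 8: rhs = 2, matching y values: none (0 points).
  x = 9: rhs = 8, matching y values: none (0 points).
  x = 10: rhs = 3, matching y values: 4, 9 (2 points).
  x = 11: rhs = 6, matching y values: none (0 points).
  x = 12: rhs = 10, matching y values: 6, 7 (2 points).
Total affine count: 9.
Full point count |E(F_13)| = 9 + 1 = 10.
Hasse bound: |10 − (13+1)| = |-4| = 4 ≤ 2√13 ≈ 7.2111 ✓.


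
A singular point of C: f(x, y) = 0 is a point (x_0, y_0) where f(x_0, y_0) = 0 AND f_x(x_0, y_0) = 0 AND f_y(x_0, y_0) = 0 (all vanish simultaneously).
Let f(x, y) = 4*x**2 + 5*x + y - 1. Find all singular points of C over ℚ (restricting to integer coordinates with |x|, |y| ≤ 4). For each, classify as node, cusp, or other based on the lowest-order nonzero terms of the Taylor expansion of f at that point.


No singular points in the scanned grid; C is smooth there.

Compute partial derivatives:
  f_x = 8*x + 5.
  f_y = 1.
f_y = 1 is a nonzero constant, so f_y never vanishes: no point (x, y) can satisfy f = f_x = f_y = 0. In particular no (x, y) ∈ {−4, ..., 4}² is singular; the curve is smooth.


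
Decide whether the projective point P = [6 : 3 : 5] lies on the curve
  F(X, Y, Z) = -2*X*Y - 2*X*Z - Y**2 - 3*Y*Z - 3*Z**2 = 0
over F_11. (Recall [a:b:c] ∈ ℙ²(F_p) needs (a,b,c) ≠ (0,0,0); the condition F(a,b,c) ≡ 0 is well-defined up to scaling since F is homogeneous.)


F(6,3,5) ≡ 6 (mod 11); P is NOT on the curve.

Evaluate F(6, 3, 5) term-by-term (mod 11).
  -2*X*Y ↦ -2·6·3·1 = -36
  -2*X*Z ↦ -2·6·1·5 = -60
  -Y**2 ↦ -1·1·9·1 = -9
  -3*Y*Z ↦ -3·1·3·5 = -45
  -3*Z**2 ↦ -3·1·1·25 = -75
Sum: F(6, 3, 5) = (-36) + (-60) + (-9) + (-45) + (-75) = -225.
Reducing mod 11: -225 ≡ 6 (mod 11).
Since F(a, b, c) ≡ 6 ≠ 0 (mod 11), P does NOT lie on the curve.


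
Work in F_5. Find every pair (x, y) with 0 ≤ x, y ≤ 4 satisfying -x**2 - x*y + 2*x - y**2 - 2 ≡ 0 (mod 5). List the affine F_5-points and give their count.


Affine F_5-points: {(2, 1), (2, 2), (3, 0), (3, 2), (4, 0), (4, 1)}; count = 6.

For each of the 25 pairs (x, y) ∈ F_5², evaluate f(x, y) mod 5. Record the zeros.
  x = 0: [0↦3, 1↦2, 2↦4, 3↦4, 4↦2]  zeros at y ∈ ∅
  x = 1: [0↦4, 1↦2, 2↦3, 3↦2, 4↦4]  zeros at y ∈ ∅
  x = 2: [0↦3, 1↦0, 2↦0, 3↦3, 4↦4]  zeros at y ∈ {1, 2}
  x = 3: [0↦0, 1↦1, 2↦0, 3↦2, 4↦2]  zeros at y ∈ {0, 2}
  x = 4: [0↦0, 1↦0, 2↦3, 3↦4, 4↦3]  zeros at y ∈ {0, 1}
Collecting zeros: affine points = {(2, 1), (2, 2), (3, 0), (3, 2), (4, 0), (4, 1)}.
Total count |C(F_5)_aff| = 6.


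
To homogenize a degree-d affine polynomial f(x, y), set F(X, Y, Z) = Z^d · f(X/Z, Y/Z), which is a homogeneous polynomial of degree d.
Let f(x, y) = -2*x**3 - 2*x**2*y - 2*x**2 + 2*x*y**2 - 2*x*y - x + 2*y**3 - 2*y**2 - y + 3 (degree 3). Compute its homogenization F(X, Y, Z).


F(X, Y, Z) = -2*X**3 - 2*X**2*Y - 2*X**2*Z + 2*X*Y**2 - 2*X*Y*Z - X*Z**2 + 2*Y**3 - 2*Y**2*Z - Y*Z**2 + 3*Z**3

deg(f) = 3.
Substitute x = X/Z, y = Y/Z into f, then multiply by Z^3.
  monomial -2·x^3·y^0 ↦ -2·X^3·Y^0·Z^0.
  monomial -2·x^2·y^1 ↦ -2·X^2·Y^1·Z^0.
  monomial -2·x^2·y^0 ↦ -2·X^2·Y^0·Z^1.
  monomial 2·x^1·y^2 ↦ 2·X^1·Y^2·Z^0.
  monomial -2·x^1·y^1 ↦ -2·X^1·Y^1·Z^1.
  monomial -1·x^1·y^0 ↦ -1·X^1·Y^0·Z^2.
  monomial 2·x^0·y^3 ↦ 2·X^0·Y^3·Z^0.
  monomial -2·x^0·y^2 ↦ -2·X^0·Y^2·Z^1.
  monomial -1·x^0·y^1 ↦ -1·X^0·Y^1·Z^2.
  monomial 3·x^0·y^0 ↦ 3·X^0·Y^0·Z^3.
Collecting: F(X, Y, Z) = -2*X**3 - 2*X**2*Y - 2*X**2*Z + 2*X*Y**2 - 2*X*Y*Z - X*Z**2 + 2*Y**3 - 2*Y**2*Z - Y*Z**2 + 3*Z**3.


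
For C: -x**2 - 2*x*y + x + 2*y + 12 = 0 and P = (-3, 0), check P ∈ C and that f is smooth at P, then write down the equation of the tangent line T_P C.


Tangent line at P: 7*x + 8*y + 21 = 0.

Step 1: f(-3, 0) = 0, so P lies on C.
Step 2: partial derivatives
  f_x(x, y) = -2*x - 2*y + 1, f_y(x, y) = 2 - 2*x.
  f_x(P) = 7, f_y(P) = 8 (gradient nonzero, so P is smooth).
Step 3: tangent line at P: 7·(x − -3) + 8·(y − 0) = 0.
Expanding: 7*x + 8*y + 21 = 0.


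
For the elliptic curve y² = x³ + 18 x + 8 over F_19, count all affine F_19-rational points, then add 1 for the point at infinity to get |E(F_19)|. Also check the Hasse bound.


Affine points = {(4, 7), (4, 12), (6, 3), (6, 16), (9, 5), (9, 14), (11, 6), (11, 13), (13, 8), (13, 11), (15, 9), (15, 10)}; affine count = 12; |E(F_19)| = 13.

Discriminant check: Δ ∝ 4a³ + 27b² = 4·18³ + 27·8² = 4·5832 + 27·64 ≡ 14 (mod 19). Nonzero ⇒ E is nonsingular.
For each x ∈ F_19, compute rhs = x³ + 18·x + 8 mod 19, then count y ∈ F_19 with y² ≡ rhs.
  x = 0: rhs = 8, matching y values: none (0 points).
  x = 1: rhs = 8, matching y values: none (0 points).
  x = 2: rhs = 14, matching y values: none (0 points).
  x = 3: rhs = 13, matching y values: none (0 points).
  x = 4: rhs = 11, matching y values: 7, 12 (2 points).
  x = 5: rhs = 14, matching y values: none (0 points).
  x = 6: rhs = 9, matching y values: 3, 16 (2 points).
  x = 7: rhs = 2, matching y values: none (0 points).
  x = 8: rhs = 18, matching y values: none (0 points).
  x = 9: rhs = 6, matching y values: 5, 14 (2 points).
  x = 10: rhs = 10, matching y values: none (0 points).
  x = 11: rhs = 17, matching y values: 6, 13 (2 points).
  x = 12: rhs = 14, matching y values: none (0 points).
  x = 13: rhs = 7, matching y values: 8, 11 (2 points).
  x = 14: rhs = 2, matching y values: none (0 points).
  x = 15: rhs = 5, matching y values: 9, 10 (2 points).
  x = 16: rhs = 3, matching y values: none (0 points).
  x = 17: rhs = 2, matching y values: none (0 points).
  x = 18: rhs = 8, matching y values: none (0 points).
Total affine count: 12.
Full point count |E(F_19)| = 12 + 1 = 13.
Hasse bound: |13 − (19+1)| = |-7| = 7 ≤ 2√19 ≈ 8.7178 ✓.


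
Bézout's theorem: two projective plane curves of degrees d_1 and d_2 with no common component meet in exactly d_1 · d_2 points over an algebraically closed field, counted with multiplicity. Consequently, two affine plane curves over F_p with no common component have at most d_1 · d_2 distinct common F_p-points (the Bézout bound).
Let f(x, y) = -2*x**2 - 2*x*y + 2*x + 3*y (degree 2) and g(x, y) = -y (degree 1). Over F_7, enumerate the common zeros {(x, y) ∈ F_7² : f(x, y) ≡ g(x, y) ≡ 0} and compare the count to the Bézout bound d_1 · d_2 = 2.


Common zeros: {(0, 0), (1, 0)}; count = 2; Bézout bound = 2.

deg(f) = 2, deg(g) = 1, so Bézout bound = 2.
Scan x ∈ F_7. For each x, list the y ∈ F_7 with f(x, y) ≡ 0 and those with g(x, y) ≡ 0 (mod 7); the common zeros in that column are the intersection.
  x = 0: f ≡ 0 at y ∈ {0}; g ≡ 0 at y ∈ {0}; common: {0}.
  x = 1: f ≡ 0 at y ∈ {0}; g ≡ 0 at y ∈ {0}; common: {0}.
  x = 2: f ≡ 0 at y ∈ {3}; g ≡ 0 at y ∈ {0}; common: ∅.
  x = 3: f ≡ 0 at y ∈ {3}; g ≡ 0 at y ∈ {0}; common: ∅.
  x = 4: f ≡ 0 at y ∈ {5}; g ≡ 0 at y ∈ {0}; common: ∅.
  x = 5: f ≡ 0 at y ∈ ∅; g ≡ 0 at y ∈ {0}; common: ∅.
  x = 6: f ≡ 0 at y ∈ {5}; g ≡ 0 at y ∈ {0}; common: ∅.
Collecting: common zeros = {(0, 0), (1, 0)}, so the count is 2.
Comparison with the Bézout bound: 2 ≤ 2 = deg(f)·deg(g), as expected for curves with no common component (the bound is attained).


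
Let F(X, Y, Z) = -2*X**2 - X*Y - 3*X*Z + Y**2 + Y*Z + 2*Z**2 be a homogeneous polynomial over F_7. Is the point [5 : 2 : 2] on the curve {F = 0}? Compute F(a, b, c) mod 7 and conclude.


F(5,2,2) ≡ 3 (mod 7); P is NOT on the curve.

Evaluate F(5, 2, 2) term-by-term (mod 7).
  -2*X**2 ↦ -2·25·1·1 = -50
  -X*Y ↦ -1·5·2·1 = -10
  -3*X*Z ↦ -3·5·1·2 = -30
  Y**2 ↦ 1·1·4·1 = 4
  Y*Z ↦ 1·1·2·2 = 4
  2*Z**2 ↦ 2·1·1·4 = 8
Sum: F(5, 2, 2) = (-50) + (-10) + (-30) + (4) + (4) + (8) = -74.
Reducing mod 7: -74 ≡ 3 (mod 7).
Since F(a, b, c) ≡ 3 ≠ 0 (mod 7), P does NOT lie on the curve.


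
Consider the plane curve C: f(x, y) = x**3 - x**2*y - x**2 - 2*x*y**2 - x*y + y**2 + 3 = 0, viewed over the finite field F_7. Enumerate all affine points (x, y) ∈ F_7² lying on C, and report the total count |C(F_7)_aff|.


Affine F_7-points: {(0, 2), (0, 5), (1, 1), (1, 4), (2, 0), (2, 5), (3, 0), (3, 6), (4, 5), (5, 2), (5, 4), (6, 3), (6, 4)}; count = 13.

For each of the 49 pairs (x, y) ∈ F_7², evaluate f(x, y) mod 7. Record the zeros.
  x = 0: [0↦3, 1↦4, 2↦0, 3↦5, 4↦5, 5↦0, 6↦4]  zeros at y ∈ {2, 5}
  x = 1: [0↦3, 1↦0, 2↦2, 3↦2, 4↦0, 5↦3, 6↦4]  zeros at y ∈ {1, 4}
  x = 2: [0↦0, 1↦5, 2↦4, 3↦4, 4↦5, 5↦0, 6↦3]  zeros at y ∈ {0, 5}
  x = 3: [0↦0, 1↦4, 2↦5, 3↦3, 4↦5, 5↦4, 6↦0]  zeros at y ∈ {0, 6}
  x = 4: [0↦2, 1↦3, 2↦4, 3↦5, 4↦6, 5↦0, 6↦1]  zeros at y ∈ {5}
  x = 5: [0↦5, 1↦1, 2↦0, 3↦2, 4↦0, 5↦1, 6↦5]  zeros at y ∈ {2, 4}
  x = 6: [0↦1, 1↦4, 2↦6, 3↦0, 4↦0, 5↦6, 6↦4]  zeros at y ∈ {3, 4}
Collecting zeros: affine points = {(0, 2), (0, 5), (1, 1), (1, 4), (2, 0), (2, 5), (3, 0), (3, 6), (4, 5), (5, 2), (5, 4), (6, 3), (6, 4)}.
Total count |C(F_7)_aff| = 13.


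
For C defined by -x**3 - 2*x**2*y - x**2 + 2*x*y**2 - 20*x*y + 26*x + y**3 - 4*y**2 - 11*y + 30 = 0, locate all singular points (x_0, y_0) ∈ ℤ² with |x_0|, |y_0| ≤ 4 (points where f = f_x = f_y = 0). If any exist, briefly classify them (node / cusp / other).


Singular points: {(-2, 3)}; classification: node.

Compute partial derivatives:
  f_x = -3*x**2 - 4*x*y - 2*x + 2*y**2 - 20*y + 26.
  f_y = -2*x**2 + 4*x*y - 20*x + 3*y**2 - 8*y - 11.
Scan x_0 ∈ {−4, ..., 4}. For each x_0, f_y(x_0, y) is a polynomial in y; find its integer roots y ∈ {−4, ..., 4}, then test f_x and f at those candidates.
  x = -4: f_y(-4, y) = 3*y**2 - 24*y + 37; no integer root y with |y| ≤ 4.
  x = -3: f_y(-3, y) = 3*y**2 - 20*y + 31; no integer root y with |y| ≤ 4.
  x = -2: f_y(-2, y) = 3*y**2 - 16*y + 21; vanishes at y ∈ {3}. (-2, 3): f_x = 0, f = 0 — SINGULAR.
  x = -1: f_y(-1, y) = 3*y**2 - 12*y + 7; no integer root y with |y| ≤ 4.
  x = 0: f_y(0, y) = 3*y**2 - 8*y - 11; vanishes at y ∈ {-1}. (0, -1): f_x = 48 ≠ 0.
  x = 1: f_y(1, y) = 3*y**2 - 4*y - 33; no integer root y with |y| ≤ 4.
  x = 2: f_y(2, y) = 3*y**2 - 59; no integer root y with |y| ≤ 4.
  x = 3: f_y(3, y) = 3*y**2 + 4*y - 89; no integer root y with |y| ≤ 4.
  x = 4: f_y(4, y) = 3*y**2 + 8*y - 123; no integer root y with |y| ≤ 4.
Only singular point on the grid: (-2, 3).
Classify: substitute x = -2 + u, y = 3 + v and expand: f = -u**3 - 2*u**2*v - u**2 + 2*u*v**2 + v**3 + v**2.
No constant or linear terms (consistent with a singular point). Quadratic part: -u**2 + v**2. Cubic part: -u**3 - 2*u**2*v + 2*u*v**2 + v**3.
The quadratic part v**2 - u**2 = (v − u)(v + u) splits into two distinct linear factors, so there are two distinct tangent lines y − 3 = ±(x − -2) — this is a node (ordinary double point).
Classification: node.


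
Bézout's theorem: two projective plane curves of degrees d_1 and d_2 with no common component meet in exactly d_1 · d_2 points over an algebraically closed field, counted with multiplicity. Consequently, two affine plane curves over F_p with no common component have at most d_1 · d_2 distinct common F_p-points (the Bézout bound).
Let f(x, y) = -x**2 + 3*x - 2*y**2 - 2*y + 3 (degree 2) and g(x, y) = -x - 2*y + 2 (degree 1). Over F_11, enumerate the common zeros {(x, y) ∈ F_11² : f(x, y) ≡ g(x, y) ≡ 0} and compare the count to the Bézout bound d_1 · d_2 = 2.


Common zeros: ∅; count = 0; Bézout bound = 2.

deg(f) = 2, deg(g) = 1, so Bézout bound = 2.
Scan x ∈ F_11. For each x, list the y ∈ F_11 with f(x, y) ≡ 0 and those with g(x, y) ≡ 0 (mod 11); the common zeros in that column are the intersection.
  x = 0: f ≡ 0 at y ∈ ∅; g ≡ 0 at y ∈ {1}; common: ∅.
  x = 1: f ≡ 0 at y ∈ {5}; g ≡ 0 at y ∈ {6}; common: ∅.
  x = 2: f ≡ 0 at y ∈ {5}; g ≡ 0 at y ∈ {0}; common: ∅.
  x = 3: f ≡ 0 at y ∈ ∅; g ≡ 0 at y ∈ {5}; common: ∅.
  x = 4: f ≡ 0 at y ∈ ∅; g ≡ 0 at y ∈ {10}; common: ∅.
  x = 5: f ≡ 0 at y ∈ {1, 9}; g ≡ 0 at y ∈ {4}; common: ∅.
  x = 6: f ≡ 0 at y ∈ {4, 6}; g ≡ 0 at y ∈ {9}; common: ∅.
  x = 7: f ≡ 0 at y ∈ ∅; g ≡ 0 at y ∈ {3}; common: ∅.
  x = 8: f ≡ 0 at y ∈ {4, 6}; g ≡ 0 at y ∈ {8}; common: ∅.
  x = 9: f ≡ 0 at y ∈ {1, 9}; g ≡ 0 at y ∈ {2}; common: ∅.
  x = 10: f ≡ 0 at y ∈ ∅; g ≡ 0 at y ∈ {7}; common: ∅.
Collecting: common zeros = ∅, so the count is 0.
Comparison with the Bézout bound: 0 ≤ 2 = deg(f)·deg(g), as expected for curves with no common component (the affine F_11-count falls short of the bound because intersections may lie at infinity, over extension fields, or carry multiplicity).


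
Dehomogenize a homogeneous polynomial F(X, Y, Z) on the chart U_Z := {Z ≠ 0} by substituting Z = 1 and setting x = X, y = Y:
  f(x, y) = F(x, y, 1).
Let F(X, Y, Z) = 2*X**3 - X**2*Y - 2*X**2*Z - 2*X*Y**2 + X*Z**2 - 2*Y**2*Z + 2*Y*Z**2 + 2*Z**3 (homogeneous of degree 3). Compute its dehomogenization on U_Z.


f(x, y) = 2*x**3 - x**2*y - 2*x**2 - 2*x*y**2 + x - 2*y**2 + 2*y + 2

On U_Z we set Z = 1. Each monomial c·X^i·Y^j·Z^k in F becomes c·x^i·y^j·1^k = c·x^i·y^j.
Substituting Z = 1: F(X, Y, 1) = 2*x**3 - x**2*y - 2*x**2 - 2*x*y**2 + x - 2*y**2 + 2*y + 2.
Note: deg(f) ≤ deg(F) = 3; strict inequality happens when F is divisible by Z (lost terms).


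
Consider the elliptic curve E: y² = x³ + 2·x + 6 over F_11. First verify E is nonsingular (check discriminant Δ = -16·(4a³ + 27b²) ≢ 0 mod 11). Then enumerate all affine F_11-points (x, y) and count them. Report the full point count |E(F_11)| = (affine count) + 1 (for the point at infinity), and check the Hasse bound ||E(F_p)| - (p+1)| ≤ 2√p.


Affine points = {(1, 3), (1, 8), (4, 1), (4, 10), (5, 3), (5, 8), (6, 5), (6, 6), (7, 0), (9, 4), (9, 7), (10, 5), (10, 6)}; affine count = 13; |E(F_11)| = 14.

Discriminant check: Δ ∝ 4a³ + 27b² = 4·2³ + 27·6² = 4·8 + 27·36 ≡ 3 (mod 11). Nonzero ⇒ E is nonsingular.
For each x ∈ F_11, compute rhs = x³ + 2·x + 6 mod 11, then count y ∈ F_11 with y² ≡ rhs.
  x = 0: rhs = 6, matching y values: none (0 points).
  x = 1: rhs = 9, matching y values: 3, 8 (2 points).
  x = 2: rhs = 7, matching y values: none (0 points).
  x = 3: rhs = 6, matching y values: none (0 points).
  x = 4: rhs = 1, matching y values: 1, 10 (2 points).
  x = 5: rhs = 9, matching y values: 3, 8 (2 points).
  x = 6: rhs = 3, matching y values: 5, 6 (2 points).
  x = 7: rhs = 0, matching y values: 0 (1 points).
  x = 8: rhs = 6, matching y values: none (0 points).
  x = 9: rhs = 5, matching y values: 4, 7 (2 points).
  x = 10: rhs = 3, matching y values: 5, 6 (2 points).
Total affine count: 13.
Full point count |E(F_11)| = 13 + 1 = 14.
Hasse bound: |14 − (11+1)| = |2| = 2 ≤ 2√11 ≈ 6.6332 ✓.


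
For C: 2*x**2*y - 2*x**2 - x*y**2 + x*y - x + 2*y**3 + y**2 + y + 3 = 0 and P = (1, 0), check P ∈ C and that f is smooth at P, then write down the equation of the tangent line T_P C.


Tangent line at P: -5*x + 4*y + 5 = 0.

Step 1: f(1, 0) = 0, so P lies on C.
Step 2: partial derivatives
  f_x(x, y) = 4*x*y - 4*x - y**2 + y - 1, f_y(x, y) = 2*x**2 - 2*x*y + x + 6*y**2 + 2*y + 1.
  f_x(P) = -5, f_y(P) = 4 (gradient nonzero, so P is smooth).
Step 3: tangent line at P: -5·(x − 1) + 4·(y − 0) = 0.
Expanding: -5*x + 4*y + 5 = 0.


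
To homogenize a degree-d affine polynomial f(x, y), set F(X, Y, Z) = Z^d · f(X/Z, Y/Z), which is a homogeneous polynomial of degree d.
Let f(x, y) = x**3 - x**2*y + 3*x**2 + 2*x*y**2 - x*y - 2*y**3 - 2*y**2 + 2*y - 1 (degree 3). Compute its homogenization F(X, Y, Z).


F(X, Y, Z) = X**3 - X**2*Y + 3*X**2*Z + 2*X*Y**2 - X*Y*Z - 2*Y**3 - 2*Y**2*Z + 2*Y*Z**2 - Z**3

deg(f) = 3.
Substitute x = X/Z, y = Y/Z into f, then multiply by Z^3.
  monomial 1·x^3·y^0 ↦ 1·X^3·Y^0·Z^0.
  monomial -1·x^2·y^1 ↦ -1·X^2·Y^1·Z^0.
  monomial 3·x^2·y^0 ↦ 3·X^2·Y^0·Z^1.
  monomial 2·x^1·y^2 ↦ 2·X^1·Y^2·Z^0.
  monomial -1·x^1·y^1 ↦ -1·X^1·Y^1·Z^1.
  monomial -2·x^0·y^3 ↦ -2·X^0·Y^3·Z^0.
  monomial -2·x^0·y^2 ↦ -2·X^0·Y^2·Z^1.
  monomial 2·x^0·y^1 ↦ 2·X^0·Y^1·Z^2.
  monomial -1·x^0·y^0 ↦ -1·X^0·Y^0·Z^3.
Collecting: F(X, Y, Z) = X**3 - X**2*Y + 3*X**2*Z + 2*X*Y**2 - X*Y*Z - 2*Y**3 - 2*Y**2*Z + 2*Y*Z**2 - Z**3.


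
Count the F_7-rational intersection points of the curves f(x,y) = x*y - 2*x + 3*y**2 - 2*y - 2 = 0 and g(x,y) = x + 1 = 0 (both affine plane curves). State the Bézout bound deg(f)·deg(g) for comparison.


Common zeros: {(6, 0), (6, 1)}; count = 2; Bézout bound = 2.

deg(f) = 2, deg(g) = 1, so Bézout bound = 2.
Scan x ∈ F_7. For each x, list the y ∈ F_7 with f(x, y) ≡ 0 and those with g(x, y) ≡ 0 (mod 7); the common zeros in that column are the intersection.
  x = 0: f ≡ 0 at y ∈ {5}; g ≡ 0 at y ∈ ∅; common: ∅.
  x = 1: f ≡ 0 at y ∈ {6}; g ≡ 0 at y ∈ ∅; common: ∅.
  x = 2: f ≡ 0 at y ∈ {3, 4}; g ≡ 0 at y ∈ ∅; common: ∅.
  x = 3: f ≡ 0 at y ∈ ∅; g ≡ 0 at y ∈ ∅; common: ∅.
  x = 4: f ≡ 0 at y ∈ ∅; g ≡ 0 at y ∈ ∅; common: ∅.
  x = 5: f ≡ 0 at y ∈ ∅; g ≡ 0 at y ∈ ∅; common: ∅.
  x = 6: f ≡ 0 at y ∈ {0, 1}; g ≡ 0 at y ∈ {0, 1, 2, 3, 4, 5, 6}; common: {0, 1}.
Collecting: common zeros = {(6, 0), (6, 1)}, so the count is 2.
Comparison with the Bézout bound: 2 ≤ 2 = deg(f)·deg(g), as expected for curves with no common component (the bound is attained).


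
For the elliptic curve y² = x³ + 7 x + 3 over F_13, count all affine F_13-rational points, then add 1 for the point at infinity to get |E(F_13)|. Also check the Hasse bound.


Affine points = {(0, 4), (0, 9), (2, 5), (2, 8), (3, 5), (3, 8), (4, 2), (4, 11), (6, 1), (6, 12), (8, 5), (8, 8)}; affine count = 12; |E(F_13)| = 13.

Discriminant check: Δ ∝ 4a³ + 27b² = 4·7³ + 27·3² = 4·343 + 27·9 ≡ 3 (mod 13). Nonzero ⇒ E is nonsingular.
For each x ∈ F_13, compute rhs = x³ + 7·x + 3 mod 13, then count y ∈ F_13 with y² ≡ rhs.
  x = 0: rhs = 3, matching y values: 4, 9 (2 points).
  x = 1: rhs = 11, matching y values: none (0 points).
  x = 2: rhs = 12, matching y values: 5, 8 (2 points).
  x = 3: rhs = 12, matching y values: 5, 8 (2 points).
  x = 4: rhs = 4, matching y values: 2, 11 (2 points).
  x = 5: rhs = 7, matching y values: none (0 points).
  x = 6: rhs = 1, matching y values: 1, 12 (2 points).
  x = 7: rhs = 5, matching y values: none (0 points).
  x = 8: rhs = 12, matching y values: 5, 8 (2 points).
  x = 9: rhs = 2, matching y values: none (0 points).
  x = 10: rhs = 7, matching y values: none (0 points).
  x = 11: rhs = 7, matching y values: none (0 points).
  x = 12: rhs = 8, matching y values: none (0 points).
Total affine count: 12.
Full point count |E(F_13)| = 12 + 1 = 13.
Hasse bound: |13 − (13+1)| = |-1| = 1 ≤ 2√13 ≈ 7.2111 ✓.


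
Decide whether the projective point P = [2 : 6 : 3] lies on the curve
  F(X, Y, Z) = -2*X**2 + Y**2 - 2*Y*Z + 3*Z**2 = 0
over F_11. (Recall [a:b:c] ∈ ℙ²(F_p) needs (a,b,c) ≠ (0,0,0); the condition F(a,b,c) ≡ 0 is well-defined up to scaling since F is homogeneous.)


F(2,6,3) ≡ 8 (mod 11); P is NOT on the curve.

Evaluate F(2, 6, 3) term-by-term (mod 11).
  -2*X**2 ↦ -2·4·1·1 = -8
  Y**2 ↦ 1·1·36·1 = 36
  -2*Y*Z ↦ -2·1·6·3 = -36
  3*Z**2 ↦ 3·1·1·9 = 27
Sum: F(2, 6, 3) = (-8) + (36) + (-36) + (27) = 19.
Reducing mod 11: 19 ≡ 8 (mod 11).
Since F(a, b, c) ≡ 8 ≠ 0 (mod 11), P does NOT lie on the curve.


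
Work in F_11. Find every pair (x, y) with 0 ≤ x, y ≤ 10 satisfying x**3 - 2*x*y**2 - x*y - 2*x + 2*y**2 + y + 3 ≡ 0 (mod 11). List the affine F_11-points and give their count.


Affine F_11-points: {(3, 6), (3, 10), (6, 8), (7, 8), (8, 2), (8, 3), (9, 8)}; count = 7.

For each of the 121 pairs (x, y) ∈ F_11², evaluate f(x, y) mod 11. Record the zeros.
  x = 0: [0↦3, 1↦6, 2↦2, 3↦2, 4↦6, 5↦3, 6↦4, 7↦9, 8↦7, 9↦9, 10↦4]  zeros at y ∈ ∅
  x = 1: [0↦2, 1↦2, 2↦2, 3↦2, 4↦2, 5↦2, 6↦2, 7↦2, 8↦2, 9↦2, 10↦2]  zeros at y ∈ ∅
  x = 2: [0↦7, 1↦4, 2↦8, 3↦8, 4↦4, 5↦7, 6↦6, 7↦1, 8↦3, 9↦1, 10↦6]  zeros at y ∈ ∅
  x = 3: [0↦2, 1↦7, 2↦4, 3↦4, 4↦7, 5↦2, 6↦0, 7↦1, 8↦5, 9↦1, 10↦0]  zeros at y ∈ {6, 10}
  x = 4: [0↦4, 1↦6, 2↦7, 3↦7, 4↦6, 5↦4, 6↦1, 7↦8, 8↦3, 9↦8, 10↦1]  zeros at y ∈ ∅
  x = 5: [0↦8, 1↦7, 2↦1, 3↦1, 4↦7, 5↦8, 6↦4, 7↦6, 8↦3, 9↦6, 10↦4]  zeros at y ∈ ∅
  x = 6: [0↦9, 1↦5, 2↦3, 3↦3, 4↦5, 5↦9, 6↦4, 7↦1, 8↦0, 9↦1, 10↦4]  zeros at y ∈ {8}
  x = 7: [0↦2, 1↦6, 2↦8, 3↦8, 4↦6, 5↦2, 6↦7, 7↦10, 8↦0, 9↦10, 10↦7]  zeros at y ∈ {8}
  x = 8: [0↦4, 1↦5, 2↦0, 3↦0, 4↦5, 5↦4, 6↦8, 7↦6, 8↦9, 9↦6, 10↦8]  zeros at y ∈ {2, 3}
  x = 9: [0↦10, 1↦8, 2↦7, 3↦7, 4↦8, 5↦10, 6↦2, 7↦6, 8↦0, 9↦6, 10↦2]  zeros at y ∈ {8}
  x = 10: [0↦4, 1↦10, 2↦2, 3↦2, 4↦10, 5↦4, 6↦6, 7↦5, 8↦1, 9↦5, 10↦6]  zeros at y ∈ ∅
Collecting zeros: affine points = {(3, 6), (3, 10), (6, 8), (7, 8), (8, 2), (8, 3), (9, 8)}.
Total count |C(F_11)_aff| = 7.


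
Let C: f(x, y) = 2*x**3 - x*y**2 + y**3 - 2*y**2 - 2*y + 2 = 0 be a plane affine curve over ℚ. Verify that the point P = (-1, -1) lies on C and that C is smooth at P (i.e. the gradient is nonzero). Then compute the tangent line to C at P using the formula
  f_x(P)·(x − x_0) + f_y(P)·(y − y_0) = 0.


Tangent line at P: 5*x + 3*y + 8 = 0.

Step 1: f(-1, -1) = 0, so P lies on C.
Step 2: partial derivatives
  f_x(x, y) = 6*x**2 - y**2, f_y(x, y) = -2*x*y + 3*y**2 - 4*y - 2.
  f_x(P) = 5, f_y(P) = 3 (gradient nonzero, so P is smooth).
Step 3: tangent line at P: 5·(x − -1) + 3·(y − -1) = 0.
Expanding: 5*x + 3*y + 8 = 0.


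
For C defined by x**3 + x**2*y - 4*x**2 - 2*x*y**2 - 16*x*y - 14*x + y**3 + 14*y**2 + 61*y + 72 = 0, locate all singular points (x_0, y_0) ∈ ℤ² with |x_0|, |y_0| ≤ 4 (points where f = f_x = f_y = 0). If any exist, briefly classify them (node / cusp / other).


Singular points: {(2, -3)}; classification: node.

Compute partial derivatives:
  f_x = 3*x**2 + 2*x*y - 8*x - 2*y**2 - 16*y - 14.
  f_y = x**2 - 4*x*y - 16*x + 3*y**2 + 28*y + 61.
Scan x_0 ∈ {−4, ..., 4}. For each x_0, f_y(x_0, y) is a polynomial in y; find its integer roots y ∈ {−4, ..., 4}, then test f_x and f at those candidates.
  x = -4: f_y(-4, y) = 3*y**2 + 44*y + 141; no integer root y with |y| ≤ 4.
  x = -3: f_y(-3, y) = 3*y**2 + 40*y + 118; no integer root y with |y| ≤ 4.
  x = -2: f_y(-2, y) = 3*y**2 + 36*y + 97; no integer root y with |y| ≤ 4.
  x = -1: f_y(-1, y) = 3*y**2 + 32*y + 78; no integer root y with |y| ≤ 4.
  x = 0: f_y(0, y) = 3*y**2 + 28*y + 61; no integer root y with |y| ≤ 4.
  x = 1: f_y(1, y) = 3*y**2 + 24*y + 46; no integer root y with |y| ≤ 4.
  x = 2: f_y(2, y) = 3*y**2 + 20*y + 33; vanishes at y ∈ {-3}. (2, -3): f_x = 0, f = 0 — SINGULAR.
  x = 3: f_y(3, y) = 3*y**2 + 16*y + 22; no integer root y with |y| ≤ 4.
  x = 4: f_y(4, y) = 3*y**2 + 12*y + 13; no integer root y with |y| ≤ 4.
Only singular point on the grid: (2, -3).
Classify: substitute x = 2 + u, y = -3 + v and expand: f = u**3 + u**2*v - u**2 - 2*u*v**2 + v**3 + v**2.
No constant or linear terms (consistent with a singular point). Quadratic part: -u**2 + v**2. Cubic part: u**3 + u**2*v - 2*u*v**2 + v**3.
The quadratic part v**2 - u**2 = (v − u)(v + u) splits into two distinct linear factors, so there are two distinct tangent lines y − -3 = ±(x − 2) — this is a node (ordinary double point).
Classification: node.


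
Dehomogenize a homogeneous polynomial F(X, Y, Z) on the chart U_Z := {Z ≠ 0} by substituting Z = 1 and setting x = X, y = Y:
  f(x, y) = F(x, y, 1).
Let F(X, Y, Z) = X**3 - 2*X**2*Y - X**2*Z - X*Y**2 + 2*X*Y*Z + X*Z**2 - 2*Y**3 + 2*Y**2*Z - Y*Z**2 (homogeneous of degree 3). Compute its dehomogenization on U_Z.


f(x, y) = x**3 - 2*x**2*y - x**2 - x*y**2 + 2*x*y + x - 2*y**3 + 2*y**2 - y

On U_Z we set Z = 1. Each monomial c·X^i·Y^j·Z^k in F becomes c·x^i·y^j·1^k = c·x^i·y^j.
Substituting Z = 1: F(X, Y, 1) = x**3 - 2*x**2*y - x**2 - x*y**2 + 2*x*y + x - 2*y**3 + 2*y**2 - y.
Note: deg(f) ≤ deg(F) = 3; strict inequality happens when F is divisible by Z (lost terms).


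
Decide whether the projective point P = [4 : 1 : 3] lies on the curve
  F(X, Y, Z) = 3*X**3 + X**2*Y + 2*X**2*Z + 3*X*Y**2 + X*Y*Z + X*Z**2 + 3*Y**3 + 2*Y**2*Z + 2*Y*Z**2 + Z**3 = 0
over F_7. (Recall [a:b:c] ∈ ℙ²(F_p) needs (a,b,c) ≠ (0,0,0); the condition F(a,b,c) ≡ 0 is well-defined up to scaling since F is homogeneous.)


F(4,1,3) ≡ 5 (mod 7); P is NOT on the curve.

Evaluate F(4, 1, 3) term-by-term (mod 7).
  3*X**3 ↦ 3·64·1·1 = 192
  X**2*Y ↦ 1·16·1·1 = 16
  2*X**2*Z ↦ 2·16·1·3 = 96
  3*X*Y**2 ↦ 3·4·1·1 = 12
  X*Y*Z ↦ 1·4·1·3 = 12
  X*Z**2 ↦ 1·4·1·9 = 36
  3*Y**3 ↦ 3·1·1·1 = 3
  2*Y**2*Z ↦ 2·1·1·3 = 6
  2*Y*Z**2 ↦ 2·1·1·9 = 18
  Z**3 ↦ 1·1·1·27 = 27
Sum: F(4, 1, 3) = (192) + (16) + (96) + (12) + (12) + (36) + (3) + (6) + (18) + (27) = 418.
Reducing mod 7: 418 ≡ 5 (mod 7).
Since F(a, b, c) ≡ 5 ≠ 0 (mod 7), P does NOT lie on the curve.


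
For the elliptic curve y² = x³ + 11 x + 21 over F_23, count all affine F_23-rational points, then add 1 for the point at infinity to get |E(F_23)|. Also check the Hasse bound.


Affine points = {(3, 9), (3, 14), (6, 2), (6, 21), (7, 2), (7, 21), (8, 0), (10, 2), (10, 21), (11, 1), (11, 22), (12, 8), (12, 15), (18, 5), (18, 18), (22, 3), (22, 20)}; affine count = 17; |E(F_23)| = 18.

Discriminant check: Δ ∝ 4a³ + 27b² = 4·11³ + 27·21² = 4·1331 + 27·441 ≡ 4 (mod 23). Nonzero ⇒ E is nonsingular.
For each x ∈ F_23, compute rhs = x³ + 11·x + 21 mod 23, then count y ∈ F_23 with y² ≡ rhs.
  x = 0: rhs = 21, matching y values: none (0 points).
  x = 1: rhs = 10, matching y values: none (0 points).
  x = 2: rhs = 5, matching y values: none (0 points).
  x = 3: rhs = 12, matching y values: 9, 14 (2 points).
  x = 4: rhs = 14, matching y values: none (0 points).
  x = 5: rhs = 17, matching y values: none (0 points).
  x = 6: rhs = 4, matching y values: 2, 21 (2 points).
  x = 7: rhs = 4, matching y values: 2, 21 (2 points).
  x = 8: rhs = 0, matching y values: 0 (1 points).
  x = 9: rhs = 21, matching y values: none (0 points).
  x = 10: rhs = 4, matching y values: 2, 21 (2 points).
  x = 11: rhs = 1, matching y values: 1, 22 (2 points).
  x = 12: rhs = 18, matching y values: 8, 15 (2 points).
  x = 13: rhs = 15, matching y values: none (0 points).
  x = 14: rhs = 21, matching y values: none (0 points).
  x = 15: rhs = 19, matching y values: none (0 points).
  x = 16: rhs = 15, matching y values: none (0 points).
  x = 17: rhs = 15, matching y values: none (0 points).
  x = 18: rhs = 2, matching y values: 5, 18 (2 points).
  x = 19: rhs = 5, matching y values: none (0 points).
  x = 20: rhs = 7, matching y values: none (0 points).
  x = 21: rhs = 14, matching y values: none (0 points).
  x = 22: rhs = 9, matching y values: 3, 20 (2 points).
Total affine count: 17.
Full point count |E(F_23)| = 17 + 1 = 18.
Hasse bound: |18 − (23+1)| = |-6| = 6 ≤ 2√23 ≈ 9.5917 ✓.


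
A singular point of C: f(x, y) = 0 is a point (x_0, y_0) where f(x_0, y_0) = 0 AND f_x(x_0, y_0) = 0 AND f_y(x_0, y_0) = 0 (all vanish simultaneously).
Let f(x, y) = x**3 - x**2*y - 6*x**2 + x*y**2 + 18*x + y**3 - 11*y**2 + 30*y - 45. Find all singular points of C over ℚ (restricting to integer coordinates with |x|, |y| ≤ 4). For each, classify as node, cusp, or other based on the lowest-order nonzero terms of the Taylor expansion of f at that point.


Singular points: {(3, 3)}; classification: cusp.

Compute partial derivatives:
  f_x = 3*x**2 - 2*x*y - 12*x + y**2 + 18.
  f_y = -x**2 + 2*x*y + 3*y**2 - 22*y + 30.
Scan x_0 ∈ {−4, ..., 4}. For each x_0, f_y(x_0, y) is a polynomial in y; find its integer roots y ∈ {−4, ..., 4}, then test f_x and f at those candidates.
  x = -4: f_y(-4, y) = 3*y**2 - 30*y + 14; no integer root y with |y| ≤ 4.
  x = -3: f_y(-3, y) = 3*y**2 - 28*y + 21; no integer root y with |y| ≤ 4.
  x = -2: f_y(-2, y) = 3*y**2 - 26*y + 26; no integer root y with |y| ≤ 4.
  x = -1: f_y(-1, y) = 3*y**2 - 24*y + 29; no integer root y with |y| ≤ 4.
  x = 0: f_y(0, y) = 3*y**2 - 22*y + 30; no integer root y with |y| ≤ 4.
  x = 1: f_y(1, y) = 3*y**2 - 20*y + 29; no integer root y with |y| ≤ 4.
  x = 2: f_y(2, y) = 3*y**2 - 18*y + 26; no integer root y with |y| ≤ 4.
  x = 3: f_y(3, y) = 3*y**2 - 16*y + 21; vanishes at y ∈ {3}. (3, 3): f_x = 0, f = 0 — SINGULAR.
  x = 4: f_y(4, y) = 3*y**2 - 14*y + 14; no integer root y with |y| ≤ 4.
Only singular point on the grid: (3, 3).
Classify: substitute x = 3 + u, y = 3 + v and expand: f = u**3 - u**2*v + u*v**2 + v**3 + v**2.
No constant or linear terms (consistent with a singular point). Quadratic part: v**2. Cubic part: u**3 - u**2*v + u*v**2 + v**3.
The quadratic part v**2 is a perfect square, so there is a single (double) tangent line v = 0, i.e. y = 3. Restricting the cubic part to that line (v = 0) leaves u**3 ≠ 0, so f is not divisible by v and the branch is v² ≈ -u**3 to lowest order — this is a cusp.
Classification: cusp.


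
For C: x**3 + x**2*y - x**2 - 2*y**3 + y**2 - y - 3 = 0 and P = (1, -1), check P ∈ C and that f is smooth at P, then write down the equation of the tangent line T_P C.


Tangent line at P: -x - 8*y - 7 = 0.

Step 1: f(1, -1) = 0, so P lies on C.
Step 2: partial derivatives
  f_x(x, y) = 3*x**2 + 2*x*y - 2*x, f_y(x, y) = x**2 - 6*y**2 + 2*y - 1.
  f_x(P) = -1, f_y(P) = -8 (gradient nonzero, so P is smooth).
Step 3: tangent line at P: -1·(x − 1) + -8·(y − -1) = 0.
Expanding: -x - 8*y - 7 = 0.


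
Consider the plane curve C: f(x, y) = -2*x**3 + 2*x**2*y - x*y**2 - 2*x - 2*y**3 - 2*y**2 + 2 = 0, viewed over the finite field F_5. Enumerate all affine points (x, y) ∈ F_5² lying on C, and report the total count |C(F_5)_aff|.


Affine F_5-points: {(0, 3), (1, 1), (1, 4), (4, 1), (4, 2), (4, 4)}; count = 6.

For each of the 25 pairs (x, y) ∈ F_5², evaluate f(x, y) mod 5. Record the zeros.
  x = 0: [0↦2, 1↦3, 2↦3, 3↦0, 4↦2]  zeros at y ∈ {3}
  x = 1: [0↦3, 1↦0, 2↦4, 3↦3, 4↦0]  zeros at y ∈ {1, 4}
  x = 2: [0↦2, 1↦4, 2↦1, 3↦1, 4↦2]  zeros at y ∈ ∅
  x = 3: [0↦2, 1↦3, 2↦2, 3↦2, 4↦1]  zeros at y ∈ ∅
  x = 4: [0↦1, 1↦0, 2↦0, 3↦4, 4↦0]  zeros at y ∈ {1, 2, 4}
Collecting zeros: affine points = {(0, 3), (1, 1), (1, 4), (4, 1), (4, 2), (4, 4)}.
Total count |C(F_5)_aff| = 6.


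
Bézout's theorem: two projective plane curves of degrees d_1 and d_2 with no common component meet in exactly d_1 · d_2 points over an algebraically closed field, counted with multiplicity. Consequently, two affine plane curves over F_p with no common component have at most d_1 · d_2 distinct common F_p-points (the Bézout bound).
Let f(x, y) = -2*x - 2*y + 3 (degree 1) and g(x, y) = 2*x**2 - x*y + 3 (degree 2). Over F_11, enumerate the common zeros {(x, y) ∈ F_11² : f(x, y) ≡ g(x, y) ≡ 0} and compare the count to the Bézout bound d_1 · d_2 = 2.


Common zeros: ∅; count = 0; Bézout bound = 2.

deg(f) = 1, deg(g) = 2, so Bézout bound = 2.
Scan x ∈ F_11. For each x, list the y ∈ F_11 with f(x, y) ≡ 0 and those with g(x, y) ≡ 0 (mod 11); the common zeros in that column are the intersection.
  x = 0: f ≡ 0 at y ∈ {7}; g ≡ 0 at y ∈ ∅; common: ∅.
  x = 1: f ≡ 0 at y ∈ {6}; g ≡ 0 at y ∈ {5}; common: ∅.
  x = 2: f ≡ 0 at y ∈ {5}; g ≡ 0 at y ∈ {0}; common: ∅.
  x = 3: f ≡ 0 at y ∈ {4}; g ≡ 0 at y ∈ {7}; common: ∅.
  x = 4: f ≡ 0 at y ∈ {3}; g ≡ 0 at y ∈ {6}; common: ∅.
  x = 5: f ≡ 0 at y ∈ {2}; g ≡ 0 at y ∈ {4}; common: ∅.
  x = 6: f ≡ 0 at y ∈ {1}; g ≡ 0 at y ∈ {7}; common: ∅.
  x = 7: f ≡ 0 at y ∈ {0}; g ≡ 0 at y ∈ {5}; common: ∅.
  x = 8: f ≡ 0 at y ∈ {10}; g ≡ 0 at y ∈ {4}; common: ∅.
  x = 9: f ≡ 0 at y ∈ {9}; g ≡ 0 at y ∈ {0}; common: ∅.
  x = 10: f ≡ 0 at y ∈ {8}; g ≡ 0 at y ∈ {6}; common: ∅.
Collecting: common zeros = ∅, so the count is 0.
Comparison with the Bézout bound: 0 ≤ 2 = deg(f)·deg(g), as expected for curves with no common component (the affine F_11-count falls short of the bound because intersections may lie at infinity, over extension fields, or carry multiplicity).
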